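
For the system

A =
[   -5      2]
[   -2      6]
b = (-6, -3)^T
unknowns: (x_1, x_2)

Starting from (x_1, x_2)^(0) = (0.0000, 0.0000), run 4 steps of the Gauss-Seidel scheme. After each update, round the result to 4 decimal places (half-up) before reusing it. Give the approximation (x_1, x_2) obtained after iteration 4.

Iteration 1:
  x_1 = (-6 - (2)·0.0000) / (-5) = 1.2000
  x_2 = (-3 - (-2)·1.2000) / (6) = -0.1000
Iteration 2:
  x_1 = (-6 - (2)·-0.1000) / (-5) = 1.1600
  x_2 = (-3 - (-2)·1.1600) / (6) = -0.1133
Iteration 3:
  x_1 = (-6 - (2)·-0.1133) / (-5) = 1.1547
  x_2 = (-3 - (-2)·1.1547) / (6) = -0.1151
Iteration 4:
  x_1 = (-6 - (2)·-0.1151) / (-5) = 1.1540
  x_2 = (-3 - (-2)·1.1540) / (6) = -0.1153

(1.1540, -0.1153)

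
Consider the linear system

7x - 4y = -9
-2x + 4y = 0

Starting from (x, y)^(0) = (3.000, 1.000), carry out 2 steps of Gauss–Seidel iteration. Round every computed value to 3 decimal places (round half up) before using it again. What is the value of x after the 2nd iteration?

-1.490

Iteration 1:
  x = (-9 - (-4)·1.000) / (7) = -0.714
  y = (0 - (-2)·-0.714) / (4) = -0.357
Iteration 2:
  x = (-9 - (-4)·-0.357) / (7) = -1.490
  y = (0 - (-2)·-1.490) / (4) = -0.745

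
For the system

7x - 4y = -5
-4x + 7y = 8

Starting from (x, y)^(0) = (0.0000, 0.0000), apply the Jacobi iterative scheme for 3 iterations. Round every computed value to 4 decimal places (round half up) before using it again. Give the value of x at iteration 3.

Iteration 1:
  x = (-5 - (-4)·0.0000) / (7) = -0.7143
  y = (8 - (-4)·0.0000) / (7) = 1.1429
Iteration 2:
  x = (-5 - (-4)·1.1429) / (7) = -0.0612
  y = (8 - (-4)·-0.7143) / (7) = 0.7347
Iteration 3:
  x = (-5 - (-4)·0.7347) / (7) = -0.2945
  y = (8 - (-4)·-0.0612) / (7) = 1.1079

-0.2945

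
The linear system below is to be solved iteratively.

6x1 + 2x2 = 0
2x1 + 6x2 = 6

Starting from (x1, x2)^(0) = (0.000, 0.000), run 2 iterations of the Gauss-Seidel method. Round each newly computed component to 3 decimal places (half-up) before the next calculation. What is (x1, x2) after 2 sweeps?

(-0.333, 1.111)

Iteration 1:
  x1 = (0 - (2)·0.000) / (6) = 0.000
  x2 = (6 - (2)·0.000) / (6) = 1.000
Iteration 2:
  x1 = (0 - (2)·1.000) / (6) = -0.333
  x2 = (6 - (2)·-0.333) / (6) = 1.111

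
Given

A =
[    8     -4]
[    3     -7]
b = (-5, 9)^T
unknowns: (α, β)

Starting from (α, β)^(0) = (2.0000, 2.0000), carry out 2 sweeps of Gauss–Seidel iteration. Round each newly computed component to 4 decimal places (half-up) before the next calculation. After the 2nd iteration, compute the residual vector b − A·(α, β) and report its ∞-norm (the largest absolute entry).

2.6784

Iteration 1:
  α = (-5 - (-4)·2.0000) / (8) = 0.3750
  β = (9 - (3)·0.3750) / (-7) = -1.1250
Iteration 2:
  α = (-5 - (-4)·-1.1250) / (8) = -1.1875
  β = (9 - (3)·-1.1875) / (-7) = -1.7946
Residual b − A·x = (-2.6784, 0.0003); ∞-norm = 2.6784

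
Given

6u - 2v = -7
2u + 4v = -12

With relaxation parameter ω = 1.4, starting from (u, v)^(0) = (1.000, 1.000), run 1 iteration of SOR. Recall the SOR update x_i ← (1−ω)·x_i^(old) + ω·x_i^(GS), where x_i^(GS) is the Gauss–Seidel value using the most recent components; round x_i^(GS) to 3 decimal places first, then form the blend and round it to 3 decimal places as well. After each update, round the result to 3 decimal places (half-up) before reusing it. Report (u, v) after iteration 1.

Iteration 1:
  u: GS value = (-7 - (-2)·1.000) / (6) = -0.833;  u ← (1−ω)·1.000 + ω·-0.833 = -1.566
  v: GS value = (-12 - (2)·-1.566) / (4) = -2.217;  v ← (1−ω)·1.000 + ω·-2.217 = -3.504

(-1.566, -3.504)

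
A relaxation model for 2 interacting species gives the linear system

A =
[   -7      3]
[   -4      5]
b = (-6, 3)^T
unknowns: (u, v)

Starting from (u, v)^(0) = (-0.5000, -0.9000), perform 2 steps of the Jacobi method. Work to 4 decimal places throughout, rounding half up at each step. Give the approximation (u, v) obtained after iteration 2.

(0.9429, 0.9771)

Iteration 1:
  u = (-6 - (3)·-0.9000) / (-7) = 0.4714
  v = (3 - (-4)·-0.5000) / (5) = 0.2000
Iteration 2:
  u = (-6 - (3)·0.2000) / (-7) = 0.9429
  v = (3 - (-4)·0.4714) / (5) = 0.9771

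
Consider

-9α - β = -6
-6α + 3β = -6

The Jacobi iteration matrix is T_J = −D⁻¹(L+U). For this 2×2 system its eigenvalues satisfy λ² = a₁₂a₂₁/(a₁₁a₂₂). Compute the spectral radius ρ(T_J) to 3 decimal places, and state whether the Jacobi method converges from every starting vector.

0.471

a₁₂a₂₁/(a₁₁a₂₂) = (-1)·(-6) / ((-9)·(3)) = -0.222222
ρ = √|-0.222222| = √0.222222 = 0.471
ρ < 1, so Jacobi converges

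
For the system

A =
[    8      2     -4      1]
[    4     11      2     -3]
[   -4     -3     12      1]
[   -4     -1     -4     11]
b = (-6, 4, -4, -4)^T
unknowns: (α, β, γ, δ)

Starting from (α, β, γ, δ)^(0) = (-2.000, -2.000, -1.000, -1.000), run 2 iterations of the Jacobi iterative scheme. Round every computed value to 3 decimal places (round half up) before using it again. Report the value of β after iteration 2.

Iteration 1:
  α = (-6 - (2)·-2.000 - (-4)·-1.000 - (1)·-1.000) / (8) = -0.625
  β = (4 - (4)·-2.000 - (2)·-1.000 - (-3)·-1.000) / (11) = 1.000
  γ = (-4 - (-4)·-2.000 - (-3)·-2.000 - (1)·-1.000) / (12) = -1.417
  δ = (-4 - (-4)·-2.000 - (-1)·-2.000 - (-4)·-1.000) / (11) = -1.636
Iteration 2:
  α = (-6 - (2)·1.000 - (-4)·-1.417 - (1)·-1.636) / (8) = -1.504
  β = (4 - (4)·-0.625 - (2)·-1.417 - (-3)·-1.636) / (11) = 0.402
  γ = (-4 - (-4)·-0.625 - (-3)·1.000 - (1)·-1.636) / (12) = -0.155
  δ = (-4 - (-4)·-0.625 - (-1)·1.000 - (-4)·-1.417) / (11) = -1.015

0.402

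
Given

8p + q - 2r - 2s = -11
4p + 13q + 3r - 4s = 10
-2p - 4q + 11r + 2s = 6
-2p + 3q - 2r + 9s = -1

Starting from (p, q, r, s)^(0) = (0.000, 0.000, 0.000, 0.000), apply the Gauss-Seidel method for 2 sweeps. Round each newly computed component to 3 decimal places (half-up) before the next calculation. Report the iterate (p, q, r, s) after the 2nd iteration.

(-1.505, 0.863, 0.704, -0.577)

Iteration 1:
  p = (-11 - (1)·0.000 - (-2)·0.000 - (-2)·0.000) / (8) = -1.375
  q = (10 - (4)·-1.375 - (3)·0.000 - (-4)·0.000) / (13) = 1.192
  r = (6 - (-2)·-1.375 - (-4)·1.192 - (2)·0.000) / (11) = 0.729
  s = (-1 - (-2)·-1.375 - (3)·1.192 - (-2)·0.729) / (9) = -0.652
Iteration 2:
  p = (-11 - (1)·1.192 - (-2)·0.729 - (-2)·-0.652) / (8) = -1.505
  q = (10 - (4)·-1.505 - (3)·0.729 - (-4)·-0.652) / (13) = 0.863
  r = (6 - (-2)·-1.505 - (-4)·0.863 - (2)·-0.652) / (11) = 0.704
  s = (-1 - (-2)·-1.505 - (3)·0.863 - (-2)·0.704) / (9) = -0.577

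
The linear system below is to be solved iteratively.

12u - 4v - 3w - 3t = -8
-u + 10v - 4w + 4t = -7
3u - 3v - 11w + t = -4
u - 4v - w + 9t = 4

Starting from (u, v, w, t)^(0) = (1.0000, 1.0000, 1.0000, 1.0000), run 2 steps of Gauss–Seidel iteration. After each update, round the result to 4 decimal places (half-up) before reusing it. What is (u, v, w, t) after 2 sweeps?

(-0.6732, -0.5722, 0.3541, 0.3043)

Iteration 1:
  u = (-8 - (-4)·1.0000 - (-3)·1.0000 - (-3)·1.0000) / (12) = 0.1667
  v = (-7 - (-1)·0.1667 - (-4)·1.0000 - (4)·1.0000) / (10) = -0.6833
  w = (-4 - (3)·0.1667 - (-3)·-0.6833 - (1)·1.0000) / (-11) = 0.6864
  t = (4 - (1)·0.1667 - (-4)·-0.6833 - (-1)·0.6864) / (9) = 0.1985
Iteration 2:
  u = (-8 - (-4)·-0.6833 - (-3)·0.6864 - (-3)·0.1985) / (12) = -0.6732
  v = (-7 - (-1)·-0.6732 - (-4)·0.6864 - (4)·0.1985) / (10) = -0.5722
  w = (-4 - (3)·-0.6732 - (-3)·-0.5722 - (1)·0.1985) / (-11) = 0.3541
  t = (4 - (1)·-0.6732 - (-4)·-0.5722 - (-1)·0.3541) / (9) = 0.3043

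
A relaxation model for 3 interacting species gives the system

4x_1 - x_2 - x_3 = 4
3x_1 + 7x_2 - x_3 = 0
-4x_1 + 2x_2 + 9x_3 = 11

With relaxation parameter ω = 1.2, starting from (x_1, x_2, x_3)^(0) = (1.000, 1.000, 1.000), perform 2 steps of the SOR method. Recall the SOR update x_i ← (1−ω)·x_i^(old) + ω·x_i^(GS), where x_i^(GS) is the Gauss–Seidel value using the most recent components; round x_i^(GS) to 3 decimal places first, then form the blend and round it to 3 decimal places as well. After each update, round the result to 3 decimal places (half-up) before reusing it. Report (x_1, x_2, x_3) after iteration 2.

(1.329, -0.110, 1.735)

Iteration 1:
  x_1: GS value = (4 - (-1)·1.000 - (-1)·1.000) / (4) = 1.500;  x_1 ← (1−ω)·1.000 + ω·1.500 = 1.600
  x_2: GS value = (0 - (3)·1.600 - (-1)·1.000) / (7) = -0.543;  x_2 ← (1−ω)·1.000 + ω·-0.543 = -0.852
  x_3: GS value = (11 - (-4)·1.600 - (2)·-0.852) / (9) = 2.123;  x_3 ← (1−ω)·1.000 + ω·2.123 = 2.348
Iteration 2:
  x_1: GS value = (4 - (-1)·-0.852 - (-1)·2.348) / (4) = 1.374;  x_1 ← (1−ω)·1.600 + ω·1.374 = 1.329
  x_2: GS value = (0 - (3)·1.329 - (-1)·2.348) / (7) = -0.234;  x_2 ← (1−ω)·-0.852 + ω·-0.234 = -0.110
  x_3: GS value = (11 - (-4)·1.329 - (2)·-0.110) / (9) = 1.837;  x_3 ← (1−ω)·2.348 + ω·1.837 = 1.735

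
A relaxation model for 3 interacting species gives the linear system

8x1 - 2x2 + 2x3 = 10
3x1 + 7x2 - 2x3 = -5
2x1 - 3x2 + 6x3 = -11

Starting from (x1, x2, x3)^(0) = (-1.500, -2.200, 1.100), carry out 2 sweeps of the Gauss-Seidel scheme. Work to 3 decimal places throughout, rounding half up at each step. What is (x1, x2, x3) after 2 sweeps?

(1.671, -2.078, -3.429)

Iteration 1:
  x1 = (10 - (-2)·-2.200 - (2)·1.100) / (8) = 0.425
  x2 = (-5 - (3)·0.425 - (-2)·1.100) / (7) = -0.582
  x3 = (-11 - (2)·0.425 - (-3)·-0.582) / (6) = -2.266
Iteration 2:
  x1 = (10 - (-2)·-0.582 - (2)·-2.266) / (8) = 1.671
  x2 = (-5 - (3)·1.671 - (-2)·-2.266) / (7) = -2.078
  x3 = (-11 - (2)·1.671 - (-3)·-2.078) / (6) = -3.429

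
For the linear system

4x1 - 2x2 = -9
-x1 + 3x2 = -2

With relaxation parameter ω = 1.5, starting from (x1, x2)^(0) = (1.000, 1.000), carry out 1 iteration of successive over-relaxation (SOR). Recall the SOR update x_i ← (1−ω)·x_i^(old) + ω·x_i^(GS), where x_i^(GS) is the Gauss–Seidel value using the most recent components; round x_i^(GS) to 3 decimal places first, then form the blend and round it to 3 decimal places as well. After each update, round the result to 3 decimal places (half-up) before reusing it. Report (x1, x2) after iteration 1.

(-3.125, -3.062)

Iteration 1:
  x1: GS value = (-9 - (-2)·1.000) / (4) = -1.750;  x1 ← (1−ω)·1.000 + ω·-1.750 = -3.125
  x2: GS value = (-2 - (-1)·-3.125) / (3) = -1.708;  x2 ← (1−ω)·1.000 + ω·-1.708 = -3.062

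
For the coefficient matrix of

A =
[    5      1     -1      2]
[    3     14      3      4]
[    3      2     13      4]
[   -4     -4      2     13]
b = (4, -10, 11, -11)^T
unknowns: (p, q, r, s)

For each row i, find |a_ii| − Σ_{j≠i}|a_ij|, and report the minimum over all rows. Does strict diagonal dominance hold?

row 1: |5| − (1+1+2) = 1
row 2: |14| − (3+3+4) = 4
row 3: |13| − (3+2+4) = 4
row 4: |13| − (4+4+2) = 3
minimum over rows = 1 → strictly diagonally dominant (convergence guaranteed)

1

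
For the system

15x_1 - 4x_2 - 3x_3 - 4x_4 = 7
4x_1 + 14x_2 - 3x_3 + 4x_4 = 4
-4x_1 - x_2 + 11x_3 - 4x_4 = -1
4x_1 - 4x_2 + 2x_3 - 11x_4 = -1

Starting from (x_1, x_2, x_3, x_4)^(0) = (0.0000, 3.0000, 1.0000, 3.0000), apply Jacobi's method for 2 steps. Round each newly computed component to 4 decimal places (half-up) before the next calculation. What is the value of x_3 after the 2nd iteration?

Iteration 1:
  x_1 = (7 - (-4)·3.0000 - (-3)·1.0000 - (-4)·3.0000) / (15) = 2.2667
  x_2 = (4 - (4)·0.0000 - (-3)·1.0000 - (4)·3.0000) / (14) = -0.3571
  x_3 = (-1 - (-4)·0.0000 - (-1)·3.0000 - (-4)·3.0000) / (11) = 1.2727
  x_4 = (-1 - (4)·0.0000 - (-4)·3.0000 - (2)·1.0000) / (-11) = -0.8182
Iteration 2:
  x_1 = (7 - (-4)·-0.3571 - (-3)·1.2727 - (-4)·-0.8182) / (15) = 0.4078
  x_2 = (4 - (4)·2.2667 - (-3)·1.2727 - (4)·-0.8182) / (14) = 0.1446
  x_3 = (-1 - (-4)·2.2667 - (-1)·-0.3571 - (-4)·-0.8182) / (11) = 0.4034
  x_4 = (-1 - (4)·2.2667 - (-4)·-0.3571 - (2)·1.2727) / (-11) = 1.2764

0.4034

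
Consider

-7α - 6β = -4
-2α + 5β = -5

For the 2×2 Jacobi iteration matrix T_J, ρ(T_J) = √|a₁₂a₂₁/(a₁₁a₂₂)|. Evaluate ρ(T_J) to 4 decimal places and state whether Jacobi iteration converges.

a₁₂a₂₁/(a₁₁a₂₂) = (-6)·(-2) / ((-7)·(5)) = -0.342857
ρ = √|-0.342857| = √0.342857 = 0.5855
ρ < 1, so Jacobi converges

0.5855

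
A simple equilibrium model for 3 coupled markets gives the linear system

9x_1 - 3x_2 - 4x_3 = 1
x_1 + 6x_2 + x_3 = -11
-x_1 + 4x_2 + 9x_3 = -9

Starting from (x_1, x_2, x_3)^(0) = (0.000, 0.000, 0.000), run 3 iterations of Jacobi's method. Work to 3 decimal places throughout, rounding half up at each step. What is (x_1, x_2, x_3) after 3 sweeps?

(-0.527, -1.647, -0.356)

Iteration 1:
  x_1 = (1 - (-3)·0.000 - (-4)·0.000) / (9) = 0.111
  x_2 = (-11 - (1)·0.000 - (1)·0.000) / (6) = -1.833
  x_3 = (-9 - (-1)·0.000 - (4)·0.000) / (9) = -1.000
Iteration 2:
  x_1 = (1 - (-3)·-1.833 - (-4)·-1.000) / (9) = -0.944
  x_2 = (-11 - (1)·0.111 - (1)·-1.000) / (6) = -1.685
  x_3 = (-9 - (-1)·0.111 - (4)·-1.833) / (9) = -0.173
Iteration 3:
  x_1 = (1 - (-3)·-1.685 - (-4)·-0.173) / (9) = -0.527
  x_2 = (-11 - (1)·-0.944 - (1)·-0.173) / (6) = -1.647
  x_3 = (-9 - (-1)·-0.944 - (4)·-1.685) / (9) = -0.356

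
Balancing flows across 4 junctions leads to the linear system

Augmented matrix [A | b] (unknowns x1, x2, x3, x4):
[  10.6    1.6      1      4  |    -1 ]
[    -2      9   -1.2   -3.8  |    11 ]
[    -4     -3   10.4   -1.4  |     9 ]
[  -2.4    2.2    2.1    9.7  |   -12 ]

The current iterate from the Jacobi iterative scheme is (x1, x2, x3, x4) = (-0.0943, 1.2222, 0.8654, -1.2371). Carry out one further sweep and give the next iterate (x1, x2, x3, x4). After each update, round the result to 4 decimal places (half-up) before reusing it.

(0.1064, 0.7943, 1.0151, -1.7250)

One sweep:
  x1 = (-1 - (1.6)·1.2222 - (1)·0.8654 - (4)·-1.2371) / (10.6) = 0.1064
  x2 = (11 - (-2)·-0.0943 - (-1.2)·0.8654 - (-3.8)·-1.2371) / (9) = 0.7943
  x3 = (9 - (-4)·-0.0943 - (-3)·1.2222 - (-1.4)·-1.2371) / (10.4) = 1.0151
  x4 = (-12 - (-2.4)·-0.0943 - (2.2)·1.2222 - (2.1)·0.8654) / (9.7) = -1.7250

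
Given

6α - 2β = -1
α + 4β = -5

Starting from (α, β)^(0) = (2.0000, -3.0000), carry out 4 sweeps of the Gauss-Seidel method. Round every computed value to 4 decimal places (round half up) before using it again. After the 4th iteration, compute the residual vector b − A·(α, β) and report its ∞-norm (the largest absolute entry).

Iteration 1:
  α = (-1 - (-2)·-3.0000) / (6) = -1.1667
  β = (-5 - (1)·-1.1667) / (4) = -0.9583
Iteration 2:
  α = (-1 - (-2)·-0.9583) / (6) = -0.4861
  β = (-5 - (1)·-0.4861) / (4) = -1.1285
Iteration 3:
  α = (-1 - (-2)·-1.1285) / (6) = -0.5428
  β = (-5 - (1)·-0.5428) / (4) = -1.1143
Iteration 4:
  α = (-1 - (-2)·-1.1143) / (6) = -0.5381
  β = (-5 - (1)·-0.5381) / (4) = -1.1155
Residual b − A·x = (-0.0024, 0.0001); ∞-norm = 0.0024

0.0024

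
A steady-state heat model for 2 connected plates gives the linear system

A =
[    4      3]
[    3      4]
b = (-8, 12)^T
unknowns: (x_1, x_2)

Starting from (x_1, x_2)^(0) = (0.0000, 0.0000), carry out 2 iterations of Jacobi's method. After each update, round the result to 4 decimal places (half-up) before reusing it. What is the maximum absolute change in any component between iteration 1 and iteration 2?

2.2500

Iteration 1:
  x_1 = (-8 - (3)·0.0000) / (4) = -2.0000
  x_2 = (12 - (3)·0.0000) / (4) = 3.0000
Iteration 2:
  x_1 = (-8 - (3)·3.0000) / (4) = -4.2500
  x_2 = (12 - (3)·-2.0000) / (4) = 4.5000
Change: (-2.2500, 1.5000) → max |·| = 2.2500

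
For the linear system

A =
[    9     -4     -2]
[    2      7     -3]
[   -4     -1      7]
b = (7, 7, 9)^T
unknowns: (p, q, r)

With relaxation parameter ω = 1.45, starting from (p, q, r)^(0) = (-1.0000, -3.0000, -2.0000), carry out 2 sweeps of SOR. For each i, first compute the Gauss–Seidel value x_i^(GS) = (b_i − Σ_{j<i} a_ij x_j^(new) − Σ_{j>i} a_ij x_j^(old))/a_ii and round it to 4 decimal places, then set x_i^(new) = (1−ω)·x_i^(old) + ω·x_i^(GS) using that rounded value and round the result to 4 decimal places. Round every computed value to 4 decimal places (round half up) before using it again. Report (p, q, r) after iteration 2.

(3.6036, 0.5266, 3.9043)

Iteration 1:
  p: GS value = (7 - (-4)·-3.0000 - (-2)·-2.0000) / (9) = -1.0000;  p ← (1−ω)·-1.0000 + ω·-1.0000 = -1.0000
  q: GS value = (7 - (2)·-1.0000 - (-3)·-2.0000) / (7) = 0.4286;  q ← (1−ω)·-3.0000 + ω·0.4286 = 1.9715
  r: GS value = (9 - (-4)·-1.0000 - (-1)·1.9715) / (7) = 0.9959;  r ← (1−ω)·-2.0000 + ω·0.9959 = 2.3441
Iteration 2:
  p: GS value = (7 - (-4)·1.9715 - (-2)·2.3441) / (9) = 2.1749;  p ← (1−ω)·-1.0000 + ω·2.1749 = 3.6036
  q: GS value = (7 - (2)·3.6036 - (-3)·2.3441) / (7) = 0.9750;  q ← (1−ω)·1.9715 + ω·0.9750 = 0.5266
  r: GS value = (9 - (-4)·3.6036 - (-1)·0.5266) / (7) = 3.4201;  r ← (1−ω)·2.3441 + ω·3.4201 = 3.9043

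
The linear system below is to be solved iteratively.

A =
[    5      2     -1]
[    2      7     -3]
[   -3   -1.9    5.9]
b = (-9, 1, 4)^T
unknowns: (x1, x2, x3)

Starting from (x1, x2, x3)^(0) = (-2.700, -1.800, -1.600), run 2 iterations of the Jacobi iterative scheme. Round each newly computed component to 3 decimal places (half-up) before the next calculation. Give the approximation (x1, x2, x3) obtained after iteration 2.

Iteration 1:
  x1 = (-9 - (2)·-1.800 - (-1)·-1.600) / (5) = -1.400
  x2 = (1 - (2)·-2.700 - (-3)·-1.600) / (7) = 0.229
  x3 = (4 - (-3)·-2.700 - (-1.9)·-1.800) / (5.9) = -1.275
Iteration 2:
  x1 = (-9 - (2)·0.229 - (-1)·-1.275) / (5) = -2.147
  x2 = (1 - (2)·-1.400 - (-3)·-1.275) / (7) = -0.004
  x3 = (4 - (-3)·-1.400 - (-1.9)·0.229) / (5.9) = 0.040

(-2.147, -0.004, 0.040)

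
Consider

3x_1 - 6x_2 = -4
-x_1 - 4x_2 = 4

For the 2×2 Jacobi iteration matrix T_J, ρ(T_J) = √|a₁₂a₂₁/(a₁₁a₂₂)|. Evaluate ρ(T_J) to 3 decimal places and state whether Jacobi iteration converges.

a₁₂a₂₁/(a₁₁a₂₂) = (-6)·(-1) / ((3)·(-4)) = -0.500000
ρ = √|-0.500000| = √0.500000 = 0.707
ρ < 1, so Jacobi converges

0.707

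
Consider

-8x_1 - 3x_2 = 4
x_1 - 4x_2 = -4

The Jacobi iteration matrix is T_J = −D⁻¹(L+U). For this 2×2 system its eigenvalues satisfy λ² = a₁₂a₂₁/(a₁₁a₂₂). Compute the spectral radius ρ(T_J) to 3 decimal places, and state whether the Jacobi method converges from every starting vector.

a₁₂a₂₁/(a₁₁a₂₂) = (-3)·(1) / ((-8)·(-4)) = -0.093750
ρ = √|-0.093750| = √0.093750 = 0.306
ρ < 1, so Jacobi converges

0.306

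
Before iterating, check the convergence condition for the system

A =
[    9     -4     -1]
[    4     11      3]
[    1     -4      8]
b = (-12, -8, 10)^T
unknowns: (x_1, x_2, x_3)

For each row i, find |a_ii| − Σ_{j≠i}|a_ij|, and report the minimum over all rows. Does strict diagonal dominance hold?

3

row 1: |9| − (4+1) = 4
row 2: |11| − (4+3) = 4
row 3: |8| − (1+4) = 3
minimum over rows = 3 → strictly diagonally dominant (convergence guaranteed)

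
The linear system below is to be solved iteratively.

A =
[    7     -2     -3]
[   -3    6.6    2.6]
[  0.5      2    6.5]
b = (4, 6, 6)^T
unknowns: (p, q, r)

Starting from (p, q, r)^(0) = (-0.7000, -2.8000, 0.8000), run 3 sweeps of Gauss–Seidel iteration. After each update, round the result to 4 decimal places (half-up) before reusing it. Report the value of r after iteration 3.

Iteration 1:
  p = (4 - (-2)·-2.8000 - (-3)·0.8000) / (7) = 0.1143
  q = (6 - (-3)·0.1143 - (2.6)·0.8000) / (6.6) = 0.6459
  r = (6 - (0.5)·0.1143 - (2)·0.6459) / (6.5) = 0.7155
Iteration 2:
  p = (4 - (-2)·0.6459 - (-3)·0.7155) / (7) = 1.0626
  q = (6 - (-3)·1.0626 - (2.6)·0.7155) / (6.6) = 1.1102
  r = (6 - (0.5)·1.0626 - (2)·1.1102) / (6.5) = 0.4997
Iteration 3:
  p = (4 - (-2)·1.1102 - (-3)·0.4997) / (7) = 1.1028
  q = (6 - (-3)·1.1028 - (2.6)·0.4997) / (6.6) = 1.2135
  r = (6 - (0.5)·1.1028 - (2)·1.2135) / (6.5) = 0.4649

0.4649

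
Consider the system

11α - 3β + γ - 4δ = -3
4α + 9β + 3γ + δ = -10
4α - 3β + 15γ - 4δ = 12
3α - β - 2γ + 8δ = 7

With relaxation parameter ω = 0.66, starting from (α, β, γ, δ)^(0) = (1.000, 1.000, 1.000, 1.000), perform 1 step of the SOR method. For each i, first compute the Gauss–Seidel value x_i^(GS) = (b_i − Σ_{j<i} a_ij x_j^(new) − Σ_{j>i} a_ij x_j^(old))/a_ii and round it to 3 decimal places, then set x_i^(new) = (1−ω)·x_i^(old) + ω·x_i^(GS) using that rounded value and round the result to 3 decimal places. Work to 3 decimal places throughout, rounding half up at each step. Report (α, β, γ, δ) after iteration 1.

Iteration 1:
  α: GS value = (-3 - (-3)·1.000 - (1)·1.000 - (-4)·1.000) / (11) = 0.273;  α ← (1−ω)·1.000 + ω·0.273 = 0.520
  β: GS value = (-10 - (4)·0.520 - (3)·1.000 - (1)·1.000) / (9) = -1.787;  β ← (1−ω)·1.000 + ω·-1.787 = -0.839
  γ: GS value = (12 - (4)·0.520 - (-3)·-0.839 - (-4)·1.000) / (15) = 0.760;  γ ← (1−ω)·1.000 + ω·0.760 = 0.842
  δ: GS value = (7 - (3)·0.520 - (-1)·-0.839 - (-2)·0.842) / (8) = 0.786;  δ ← (1−ω)·1.000 + ω·0.786 = 0.859

(0.520, -0.839, 0.842, 0.859)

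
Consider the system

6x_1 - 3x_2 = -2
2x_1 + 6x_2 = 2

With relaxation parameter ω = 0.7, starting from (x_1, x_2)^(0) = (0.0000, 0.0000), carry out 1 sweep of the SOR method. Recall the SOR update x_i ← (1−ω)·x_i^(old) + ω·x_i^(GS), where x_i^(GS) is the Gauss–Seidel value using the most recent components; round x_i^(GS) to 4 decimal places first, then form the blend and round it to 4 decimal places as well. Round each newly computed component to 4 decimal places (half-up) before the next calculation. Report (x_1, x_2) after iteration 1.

(-0.2333, 0.2878)

Iteration 1:
  x_1: GS value = (-2 - (-3)·0.0000) / (6) = -0.3333;  x_1 ← (1−ω)·0.0000 + ω·-0.3333 = -0.2333
  x_2: GS value = (2 - (2)·-0.2333) / (6) = 0.4111;  x_2 ← (1−ω)·0.0000 + ω·0.4111 = 0.2878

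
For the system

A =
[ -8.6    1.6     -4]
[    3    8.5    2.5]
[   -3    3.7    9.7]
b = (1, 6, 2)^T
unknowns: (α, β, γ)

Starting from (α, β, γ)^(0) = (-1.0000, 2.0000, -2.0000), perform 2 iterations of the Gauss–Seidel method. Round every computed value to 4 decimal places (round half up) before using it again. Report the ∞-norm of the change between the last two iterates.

1.2506

Iteration 1:
  α = (1 - (1.6)·2.0000 - (-4)·-2.0000) / (-8.6) = 1.1860
  β = (6 - (3)·1.1860 - (2.5)·-2.0000) / (8.5) = 0.8755
  γ = (2 - (-3)·1.1860 - (3.7)·0.8755) / (9.7) = 0.2390
Iteration 2:
  α = (1 - (1.6)·0.8755 - (-4)·0.2390) / (-8.6) = -0.0646
  β = (6 - (3)·-0.0646 - (2.5)·0.2390) / (8.5) = 0.6584
  γ = (2 - (-3)·-0.0646 - (3.7)·0.6584) / (9.7) = -0.0649
Change: (-1.2506, -0.2171, -0.3039) → max |·| = 1.2506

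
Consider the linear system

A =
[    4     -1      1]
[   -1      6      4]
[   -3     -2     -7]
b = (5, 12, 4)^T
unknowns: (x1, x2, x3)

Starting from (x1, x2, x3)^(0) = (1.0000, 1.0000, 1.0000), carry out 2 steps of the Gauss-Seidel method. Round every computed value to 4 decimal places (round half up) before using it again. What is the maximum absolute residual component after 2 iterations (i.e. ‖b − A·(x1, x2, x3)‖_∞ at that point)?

Iteration 1:
  x1 = (5 - (-1)·1.0000 - (1)·1.0000) / (4) = 1.2500
  x2 = (12 - (-1)·1.2500 - (4)·1.0000) / (6) = 1.5417
  x3 = (4 - (-3)·1.2500 - (-2)·1.5417) / (-7) = -1.5476
Iteration 2:
  x1 = (5 - (-1)·1.5417 - (1)·-1.5476) / (4) = 2.0223
  x2 = (12 - (-1)·2.0223 - (4)·-1.5476) / (6) = 3.3688
  x3 = (4 - (-3)·2.0223 - (-2)·3.3688) / (-7) = -2.4006
Residual b − A·x = (2.6802, 3.4119, 0.0003); ∞-norm = 3.4119

3.4119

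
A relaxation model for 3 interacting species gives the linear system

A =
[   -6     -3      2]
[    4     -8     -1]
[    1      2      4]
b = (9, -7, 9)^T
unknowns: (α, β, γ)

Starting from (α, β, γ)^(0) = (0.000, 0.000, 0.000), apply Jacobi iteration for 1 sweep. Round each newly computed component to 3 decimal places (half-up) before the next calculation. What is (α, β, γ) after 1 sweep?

Iteration 1:
  α = (9 - (-3)·0.000 - (2)·0.000) / (-6) = -1.500
  β = (-7 - (4)·0.000 - (-1)·0.000) / (-8) = 0.875
  γ = (9 - (1)·0.000 - (2)·0.000) / (4) = 2.250

(-1.500, 0.875, 2.250)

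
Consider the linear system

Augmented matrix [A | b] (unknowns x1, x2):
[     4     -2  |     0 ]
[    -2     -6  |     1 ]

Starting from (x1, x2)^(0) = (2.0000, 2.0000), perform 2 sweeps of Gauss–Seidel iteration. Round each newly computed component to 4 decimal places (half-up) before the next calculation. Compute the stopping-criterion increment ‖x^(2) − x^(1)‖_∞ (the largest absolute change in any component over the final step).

1.2500

Iteration 1:
  x1 = (0 - (-2)·2.0000) / (4) = 1.0000
  x2 = (1 - (-2)·1.0000) / (-6) = -0.5000
Iteration 2:
  x1 = (0 - (-2)·-0.5000) / (4) = -0.2500
  x2 = (1 - (-2)·-0.2500) / (-6) = -0.0833
Change: (-1.2500, 0.4167) → max |·| = 1.2500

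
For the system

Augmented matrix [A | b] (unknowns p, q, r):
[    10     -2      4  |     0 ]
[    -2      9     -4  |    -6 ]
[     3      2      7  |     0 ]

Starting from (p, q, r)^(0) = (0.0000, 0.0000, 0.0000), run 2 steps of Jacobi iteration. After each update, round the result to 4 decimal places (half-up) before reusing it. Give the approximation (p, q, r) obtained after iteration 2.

Iteration 1:
  p = (0 - (-2)·0.0000 - (4)·0.0000) / (10) = 0.0000
  q = (-6 - (-2)·0.0000 - (-4)·0.0000) / (9) = -0.6667
  r = (0 - (3)·0.0000 - (2)·0.0000) / (7) = 0.0000
Iteration 2:
  p = (0 - (-2)·-0.6667 - (4)·0.0000) / (10) = -0.1333
  q = (-6 - (-2)·0.0000 - (-4)·0.0000) / (9) = -0.6667
  r = (0 - (3)·0.0000 - (2)·-0.6667) / (7) = 0.1905

(-0.1333, -0.6667, 0.1905)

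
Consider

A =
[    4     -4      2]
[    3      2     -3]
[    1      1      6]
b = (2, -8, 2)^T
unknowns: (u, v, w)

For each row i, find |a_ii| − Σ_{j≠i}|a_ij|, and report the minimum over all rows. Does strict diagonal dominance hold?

-4

row 1: |4| − (4+2) = -2
row 2: |2| − (3+3) = -4
row 3: |6| − (1+1) = 4
minimum over rows = -4 → not strictly diagonally dominant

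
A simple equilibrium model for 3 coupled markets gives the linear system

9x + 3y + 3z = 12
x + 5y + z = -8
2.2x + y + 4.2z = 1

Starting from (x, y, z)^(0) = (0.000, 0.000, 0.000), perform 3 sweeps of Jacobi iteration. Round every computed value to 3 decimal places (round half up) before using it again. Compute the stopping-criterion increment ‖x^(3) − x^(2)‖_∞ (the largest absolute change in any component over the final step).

0.211

Iteration 1:
  x = (12 - (3)·0.000 - (3)·0.000) / (9) = 1.333
  y = (-8 - (1)·0.000 - (1)·0.000) / (5) = -1.600
  z = (1 - (2.2)·0.000 - (1)·0.000) / (4.2) = 0.238
Iteration 2:
  x = (12 - (3)·-1.600 - (3)·0.238) / (9) = 1.787
  y = (-8 - (1)·1.333 - (1)·0.238) / (5) = -1.914
  z = (1 - (2.2)·1.333 - (1)·-1.600) / (4.2) = -0.079
Iteration 3:
  x = (12 - (3)·-1.914 - (3)·-0.079) / (9) = 1.998
  y = (-8 - (1)·1.787 - (1)·-0.079) / (5) = -1.942
  z = (1 - (2.2)·1.787 - (1)·-1.914) / (4.2) = -0.242
Change: (0.211, -0.028, -0.163) → max |·| = 0.211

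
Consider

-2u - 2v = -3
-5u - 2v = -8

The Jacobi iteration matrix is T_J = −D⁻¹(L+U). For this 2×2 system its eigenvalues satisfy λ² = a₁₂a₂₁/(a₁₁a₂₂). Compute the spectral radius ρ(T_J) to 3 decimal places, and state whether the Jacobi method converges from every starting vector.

1.581

a₁₂a₂₁/(a₁₁a₂₂) = (-2)·(-5) / ((-2)·(-2)) = 2.500000
ρ = √|2.500000| = √2.500000 = 1.581
ρ > 1, so Jacobi diverges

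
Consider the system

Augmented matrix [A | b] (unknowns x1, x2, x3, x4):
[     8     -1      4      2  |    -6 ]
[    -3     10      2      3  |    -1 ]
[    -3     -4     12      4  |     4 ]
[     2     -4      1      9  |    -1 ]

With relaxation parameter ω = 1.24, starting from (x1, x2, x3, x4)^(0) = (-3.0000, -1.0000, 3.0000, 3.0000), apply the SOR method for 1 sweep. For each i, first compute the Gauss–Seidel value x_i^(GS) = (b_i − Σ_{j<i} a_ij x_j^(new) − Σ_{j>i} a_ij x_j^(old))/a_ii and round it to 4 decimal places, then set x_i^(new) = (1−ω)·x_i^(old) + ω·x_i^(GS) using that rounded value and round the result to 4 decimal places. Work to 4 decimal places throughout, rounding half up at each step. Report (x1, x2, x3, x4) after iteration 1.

Iteration 1:
  x1: GS value = (-6 - (-1)·-1.0000 - (4)·3.0000 - (2)·3.0000) / (8) = -3.1250;  x1 ← (1−ω)·-3.0000 + ω·-3.1250 = -3.1550
  x2: GS value = (-1 - (-3)·-3.1550 - (2)·3.0000 - (3)·3.0000) / (10) = -2.5465;  x2 ← (1−ω)·-1.0000 + ω·-2.5465 = -2.9177
  x3: GS value = (4 - (-3)·-3.1550 - (-4)·-2.9177 - (4)·3.0000) / (12) = -2.4280;  x3 ← (1−ω)·3.0000 + ω·-2.4280 = -3.7307
  x4: GS value = (-1 - (2)·-3.1550 - (-4)·-2.9177 - (1)·-3.7307) / (9) = -0.2922;  x4 ← (1−ω)·3.0000 + ω·-0.2922 = -1.0823

(-3.1550, -2.9177, -3.7307, -1.0823)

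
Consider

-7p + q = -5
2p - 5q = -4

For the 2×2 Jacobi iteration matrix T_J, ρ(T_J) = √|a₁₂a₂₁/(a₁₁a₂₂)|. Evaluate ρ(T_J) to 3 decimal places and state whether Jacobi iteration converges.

a₁₂a₂₁/(a₁₁a₂₂) = (1)·(2) / ((-7)·(-5)) = 0.057143
ρ = √|0.057143| = √0.057143 = 0.239
ρ < 1, so Jacobi converges

0.239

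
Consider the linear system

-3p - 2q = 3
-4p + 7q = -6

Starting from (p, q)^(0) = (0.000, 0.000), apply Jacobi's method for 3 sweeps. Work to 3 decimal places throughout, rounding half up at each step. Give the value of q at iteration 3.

Iteration 1:
  p = (3 - (-2)·0.000) / (-3) = -1.000
  q = (-6 - (-4)·0.000) / (7) = -0.857
Iteration 2:
  p = (3 - (-2)·-0.857) / (-3) = -0.429
  q = (-6 - (-4)·-1.000) / (7) = -1.429
Iteration 3:
  p = (3 - (-2)·-1.429) / (-3) = -0.047
  q = (-6 - (-4)·-0.429) / (7) = -1.102

-1.102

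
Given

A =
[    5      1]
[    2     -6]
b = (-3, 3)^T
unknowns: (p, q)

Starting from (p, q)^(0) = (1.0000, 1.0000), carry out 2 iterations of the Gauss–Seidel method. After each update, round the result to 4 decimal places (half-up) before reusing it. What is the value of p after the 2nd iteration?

-0.4467

Iteration 1:
  p = (-3 - (1)·1.0000) / (5) = -0.8000
  q = (3 - (2)·-0.8000) / (-6) = -0.7667
Iteration 2:
  p = (-3 - (1)·-0.7667) / (5) = -0.4467
  q = (3 - (2)·-0.4467) / (-6) = -0.6489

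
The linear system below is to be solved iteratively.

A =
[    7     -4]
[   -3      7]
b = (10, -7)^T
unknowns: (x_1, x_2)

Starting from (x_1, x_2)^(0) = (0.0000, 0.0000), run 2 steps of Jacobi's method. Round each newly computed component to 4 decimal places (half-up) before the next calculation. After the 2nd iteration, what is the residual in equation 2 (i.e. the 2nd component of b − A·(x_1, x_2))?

-1.7148

Iteration 1:
  x_1 = (10 - (-4)·0.0000) / (7) = 1.4286
  x_2 = (-7 - (-3)·0.0000) / (7) = -1.0000
Iteration 2:
  x_1 = (10 - (-4)·-1.0000) / (7) = 0.8571
  x_2 = (-7 - (-3)·1.4286) / (7) = -0.3877
Residual b − A·x = (2.4495, -1.7148)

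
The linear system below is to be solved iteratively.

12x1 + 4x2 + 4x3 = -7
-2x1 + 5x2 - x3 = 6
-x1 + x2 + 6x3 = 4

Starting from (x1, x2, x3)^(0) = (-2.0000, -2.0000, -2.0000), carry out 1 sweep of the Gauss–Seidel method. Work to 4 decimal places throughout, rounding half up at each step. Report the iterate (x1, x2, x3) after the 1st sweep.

(0.7500, 1.1000, 0.6083)

Iteration 1:
  x1 = (-7 - (4)·-2.0000 - (4)·-2.0000) / (12) = 0.7500
  x2 = (6 - (-2)·0.7500 - (-1)·-2.0000) / (5) = 1.1000
  x3 = (4 - (-1)·0.7500 - (1)·1.1000) / (6) = 0.6083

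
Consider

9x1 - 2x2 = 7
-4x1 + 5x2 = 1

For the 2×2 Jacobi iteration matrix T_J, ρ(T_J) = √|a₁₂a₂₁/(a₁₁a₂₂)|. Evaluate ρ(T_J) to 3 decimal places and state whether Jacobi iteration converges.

a₁₂a₂₁/(a₁₁a₂₂) = (-2)·(-4) / ((9)·(5)) = 0.177778
ρ = √|0.177778| = √0.177778 = 0.422
ρ < 1, so Jacobi converges

0.422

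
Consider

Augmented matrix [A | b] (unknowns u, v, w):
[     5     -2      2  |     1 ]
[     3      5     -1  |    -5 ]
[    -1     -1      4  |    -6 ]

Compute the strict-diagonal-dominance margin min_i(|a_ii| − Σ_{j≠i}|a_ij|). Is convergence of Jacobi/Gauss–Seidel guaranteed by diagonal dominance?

row 1: |5| − (2+2) = 1
row 2: |5| − (3+1) = 1
row 3: |4| − (1+1) = 2
minimum over rows = 1 → strictly diagonally dominant (convergence guaranteed)

1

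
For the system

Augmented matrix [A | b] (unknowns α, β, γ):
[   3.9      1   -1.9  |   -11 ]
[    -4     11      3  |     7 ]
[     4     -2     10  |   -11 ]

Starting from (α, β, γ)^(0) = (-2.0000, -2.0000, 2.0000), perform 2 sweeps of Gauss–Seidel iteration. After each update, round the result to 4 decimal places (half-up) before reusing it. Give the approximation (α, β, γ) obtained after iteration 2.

(-3.0340, -0.2909, 0.0554)

Iteration 1:
  α = (-11 - (1)·-2.0000 - (-1.9)·2.0000) / (3.9) = -1.3333
  β = (7 - (-4)·-1.3333 - (3)·2.0000) / (11) = -0.3939
  γ = (-11 - (4)·-1.3333 - (-2)·-0.3939) / (10) = -0.6455
Iteration 2:
  α = (-11 - (1)·-0.3939 - (-1.9)·-0.6455) / (3.9) = -3.0340
  β = (7 - (-4)·-3.0340 - (3)·-0.6455) / (11) = -0.2909
  γ = (-11 - (4)·-3.0340 - (-2)·-0.2909) / (10) = 0.0554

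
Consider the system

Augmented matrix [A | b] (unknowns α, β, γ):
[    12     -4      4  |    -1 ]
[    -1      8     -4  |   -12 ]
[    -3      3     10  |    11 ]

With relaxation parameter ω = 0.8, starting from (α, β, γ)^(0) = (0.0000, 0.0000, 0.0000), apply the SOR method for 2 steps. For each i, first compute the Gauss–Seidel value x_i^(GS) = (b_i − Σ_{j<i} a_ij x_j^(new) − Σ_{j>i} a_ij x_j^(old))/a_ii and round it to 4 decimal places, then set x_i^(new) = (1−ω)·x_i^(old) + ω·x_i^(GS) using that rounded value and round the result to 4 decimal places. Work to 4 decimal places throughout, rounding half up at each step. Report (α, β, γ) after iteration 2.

(-0.7094, -1.0508, 1.1926)

Iteration 1:
  α: GS value = (-1 - (-4)·0.0000 - (4)·0.0000) / (12) = -0.0833;  α ← (1−ω)·0.0000 + ω·-0.0833 = -0.0666
  β: GS value = (-12 - (-1)·-0.0666 - (-4)·0.0000) / (8) = -1.5083;  β ← (1−ω)·0.0000 + ω·-1.5083 = -1.2066
  γ: GS value = (11 - (-3)·-0.0666 - (3)·-1.2066) / (10) = 1.4420;  γ ← (1−ω)·0.0000 + ω·1.4420 = 1.1536
Iteration 2:
  α: GS value = (-1 - (-4)·-1.2066 - (4)·1.1536) / (12) = -0.8701;  α ← (1−ω)·-0.0666 + ω·-0.8701 = -0.7094
  β: GS value = (-12 - (-1)·-0.7094 - (-4)·1.1536) / (8) = -1.0119;  β ← (1−ω)·-1.2066 + ω·-1.0119 = -1.0508
  γ: GS value = (11 - (-3)·-0.7094 - (3)·-1.0508) / (10) = 1.2024;  γ ← (1−ω)·1.1536 + ω·1.2024 = 1.1926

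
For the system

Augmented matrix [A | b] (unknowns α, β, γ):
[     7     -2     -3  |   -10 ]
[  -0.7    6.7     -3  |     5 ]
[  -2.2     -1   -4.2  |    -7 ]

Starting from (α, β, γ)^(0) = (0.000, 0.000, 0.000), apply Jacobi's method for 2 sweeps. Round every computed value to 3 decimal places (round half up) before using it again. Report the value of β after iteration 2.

1.343

Iteration 1:
  α = (-10 - (-2)·0.000 - (-3)·0.000) / (7) = -1.429
  β = (5 - (-0.7)·0.000 - (-3)·0.000) / (6.7) = 0.746
  γ = (-7 - (-2.2)·0.000 - (-1)·0.000) / (-4.2) = 1.667
Iteration 2:
  α = (-10 - (-2)·0.746 - (-3)·1.667) / (7) = -0.501
  β = (5 - (-0.7)·-1.429 - (-3)·1.667) / (6.7) = 1.343
  γ = (-7 - (-2.2)·-1.429 - (-1)·0.746) / (-4.2) = 2.238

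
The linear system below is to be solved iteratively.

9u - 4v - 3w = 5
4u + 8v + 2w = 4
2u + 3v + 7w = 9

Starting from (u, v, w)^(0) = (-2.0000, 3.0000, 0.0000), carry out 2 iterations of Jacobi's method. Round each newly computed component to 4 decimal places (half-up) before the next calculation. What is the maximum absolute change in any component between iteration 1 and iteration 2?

2.0873

Iteration 1:
  u = (5 - (-4)·3.0000 - (-3)·0.0000) / (9) = 1.8889
  v = (4 - (4)·-2.0000 - (2)·0.0000) / (8) = 1.5000
  w = (9 - (2)·-2.0000 - (3)·3.0000) / (7) = 0.5714
Iteration 2:
  u = (5 - (-4)·1.5000 - (-3)·0.5714) / (9) = 1.4127
  v = (4 - (4)·1.8889 - (2)·0.5714) / (8) = -0.5873
  w = (9 - (2)·1.8889 - (3)·1.5000) / (7) = 0.1032
Change: (-0.4762, -2.0873, -0.4682) → max |·| = 2.0873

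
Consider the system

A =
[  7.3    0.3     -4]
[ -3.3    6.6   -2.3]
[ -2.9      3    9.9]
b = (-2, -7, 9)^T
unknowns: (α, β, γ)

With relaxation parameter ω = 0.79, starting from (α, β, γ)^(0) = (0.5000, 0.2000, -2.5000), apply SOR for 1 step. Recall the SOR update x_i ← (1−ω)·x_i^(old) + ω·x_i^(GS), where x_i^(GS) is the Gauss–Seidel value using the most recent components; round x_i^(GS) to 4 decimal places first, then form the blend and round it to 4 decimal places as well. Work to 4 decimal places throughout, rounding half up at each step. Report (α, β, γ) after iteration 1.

(-1.2002, -1.9582, 0.3842)

Iteration 1:
  α: GS value = (-2 - (0.3)·0.2000 - (-4)·-2.5000) / (7.3) = -1.6521;  α ← (1−ω)·0.5000 + ω·-1.6521 = -1.2002
  β: GS value = (-7 - (-3.3)·-1.2002 - (-2.3)·-2.5000) / (6.6) = -2.5319;  β ← (1−ω)·0.2000 + ω·-2.5319 = -1.9582
  γ: GS value = (9 - (-2.9)·-1.2002 - (3)·-1.9582) / (9.9) = 1.1509;  γ ← (1−ω)·-2.5000 + ω·1.1509 = 0.3842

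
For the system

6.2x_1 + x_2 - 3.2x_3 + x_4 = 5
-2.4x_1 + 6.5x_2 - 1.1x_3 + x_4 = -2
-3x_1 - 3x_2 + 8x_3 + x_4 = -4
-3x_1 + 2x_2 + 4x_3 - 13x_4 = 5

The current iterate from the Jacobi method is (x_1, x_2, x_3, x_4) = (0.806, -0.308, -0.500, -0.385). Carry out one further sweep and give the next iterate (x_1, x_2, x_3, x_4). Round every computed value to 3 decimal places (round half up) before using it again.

(0.660, -0.035, -0.265, -0.772)

One sweep:
  x_1 = (5 - (1)·-0.308 - (-3.2)·-0.500 - (1)·-0.385) / (6.2) = 0.660
  x_2 = (-2 - (-2.4)·0.806 - (-1.1)·-0.500 - (1)·-0.385) / (6.5) = -0.035
  x_3 = (-4 - (-3)·0.806 - (-3)·-0.308 - (1)·-0.385) / (8) = -0.265
  x_4 = (5 - (-3)·0.806 - (2)·-0.308 - (4)·-0.500) / (-13) = -0.772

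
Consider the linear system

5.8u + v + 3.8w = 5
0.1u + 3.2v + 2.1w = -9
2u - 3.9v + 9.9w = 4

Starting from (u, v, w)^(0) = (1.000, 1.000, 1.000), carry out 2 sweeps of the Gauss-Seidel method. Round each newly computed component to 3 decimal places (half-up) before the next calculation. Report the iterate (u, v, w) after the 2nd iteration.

Iteration 1:
  u = (5 - (1)·1.000 - (3.8)·1.000) / (5.8) = 0.034
  v = (-9 - (0.1)·0.034 - (2.1)·1.000) / (3.2) = -3.470
  w = (4 - (2)·0.034 - (-3.9)·-3.470) / (9.9) = -0.970
Iteration 2:
  u = (5 - (1)·-3.470 - (3.8)·-0.970) / (5.8) = 2.096
  v = (-9 - (0.1)·2.096 - (2.1)·-0.970) / (3.2) = -2.241
  w = (4 - (2)·2.096 - (-3.9)·-2.241) / (9.9) = -0.902

(2.096, -2.241, -0.902)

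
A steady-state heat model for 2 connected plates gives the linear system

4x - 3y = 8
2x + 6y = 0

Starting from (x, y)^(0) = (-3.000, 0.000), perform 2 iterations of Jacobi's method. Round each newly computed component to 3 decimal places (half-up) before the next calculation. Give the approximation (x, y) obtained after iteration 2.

Iteration 1:
  x = (8 - (-3)·0.000) / (4) = 2.000
  y = (0 - (2)·-3.000) / (6) = 1.000
Iteration 2:
  x = (8 - (-3)·1.000) / (4) = 2.750
  y = (0 - (2)·2.000) / (6) = -0.667

(2.750, -0.667)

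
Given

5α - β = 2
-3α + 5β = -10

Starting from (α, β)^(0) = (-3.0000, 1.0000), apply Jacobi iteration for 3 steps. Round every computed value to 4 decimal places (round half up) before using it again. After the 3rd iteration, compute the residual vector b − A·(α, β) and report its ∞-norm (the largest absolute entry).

1.2960

Iteration 1:
  α = (2 - (-1)·1.0000) / (5) = 0.6000
  β = (-10 - (-3)·-3.0000) / (5) = -3.8000
Iteration 2:
  α = (2 - (-1)·-3.8000) / (5) = -0.3600
  β = (-10 - (-3)·0.6000) / (5) = -1.6400
Iteration 3:
  α = (2 - (-1)·-1.6400) / (5) = 0.0720
  β = (-10 - (-3)·-0.3600) / (5) = -2.2160
Residual b − A·x = (-0.5760, 1.2960); ∞-norm = 1.2960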